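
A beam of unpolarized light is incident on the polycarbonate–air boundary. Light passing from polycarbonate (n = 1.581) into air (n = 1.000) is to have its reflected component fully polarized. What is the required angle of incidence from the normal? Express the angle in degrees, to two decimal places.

The reflected p-component vanishes when tan θ_B = n₂/n₁.
Here n₂/n₁ = 1.000/1.581 = 0.6325, and Brewster's law gives tan θ_B = n₂/n₁.
θ_B = arctan(0.6325) = 32.31°.

θ_B ≈ 32.31°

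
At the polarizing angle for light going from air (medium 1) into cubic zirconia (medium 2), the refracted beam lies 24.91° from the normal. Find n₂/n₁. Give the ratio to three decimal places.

n₂/n₁ ≈ 2.153

θ_B + θ_t = 90°, so θ_B = 90° − 24.91° = 65.09°.
Then n₂/n₁ = tan θ_B = tan 65.09° = 2.153.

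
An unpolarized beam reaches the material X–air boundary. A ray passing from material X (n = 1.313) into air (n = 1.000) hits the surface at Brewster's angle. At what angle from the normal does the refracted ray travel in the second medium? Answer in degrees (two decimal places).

θ_t ≈ 52.71°

θ_B = arctan(n₂/n₁) = arctan(1.000/1.313) = 37.29°.
The refracted ray is perpendicular to the reflected ray, so θ_t = 90° − θ_B = 52.71°.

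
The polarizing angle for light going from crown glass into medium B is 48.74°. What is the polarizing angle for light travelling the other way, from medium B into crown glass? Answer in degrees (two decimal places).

θ_B' ≈ 41.26°

tan θ_B' = n₁/n₂ = 1/tan θ_B, so θ_B' = 90° − θ_B.
θ_B' = 90° − 48.74° = 41.26°.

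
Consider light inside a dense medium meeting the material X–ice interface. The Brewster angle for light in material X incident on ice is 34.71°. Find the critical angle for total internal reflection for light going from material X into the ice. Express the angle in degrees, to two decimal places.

From Brewster, n₂/n₁ = tan θ_B = tan 34.71° = 0.6927.
Then sin θ_c = n₂/n₁ = 0.6927, so θ_c = arcsin 0.6927 = 43.84°.

θ_c ≈ 43.84°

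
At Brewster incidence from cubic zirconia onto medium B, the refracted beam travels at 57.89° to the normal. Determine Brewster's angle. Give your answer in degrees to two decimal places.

Brewster's condition makes the reflected and refracted beams perpendicular: θ_B + θ_t = 90°.
θ_B = 90° − 57.89° = 32.11°.

θ_B ≈ 32.11°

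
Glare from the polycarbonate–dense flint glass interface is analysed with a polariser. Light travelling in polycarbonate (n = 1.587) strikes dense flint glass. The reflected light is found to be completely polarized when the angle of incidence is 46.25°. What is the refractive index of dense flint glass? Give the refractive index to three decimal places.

Brewster's law: tan θ_B = n₂/n₁ (light incident in polycarbonate, refracted into dense flint glass).
n₂ = n₁ tan θ_B = 1.587 × tan 46.25° = 1.658.

n ≈ 1.658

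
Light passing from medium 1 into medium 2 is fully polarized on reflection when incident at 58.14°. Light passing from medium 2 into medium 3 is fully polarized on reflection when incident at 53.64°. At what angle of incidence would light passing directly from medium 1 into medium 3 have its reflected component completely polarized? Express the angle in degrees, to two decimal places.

θ_B ≈ 65.41°

n₂/n₁ = tan 58.14° = 1.6091 and n₃/n₂ = tan 53.64° = 1.3584.
Multiplying, n₃/n₁ = 1.6091 × 1.3584 = 2.1857, and θ_B(1→3) = arctan 2.1857 = 65.41°.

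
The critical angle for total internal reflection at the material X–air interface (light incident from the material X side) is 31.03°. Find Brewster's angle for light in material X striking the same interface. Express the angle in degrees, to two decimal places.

θ_B ≈ 27.27°

n₂/n₁ = sin θ_c = sin 31.03° = 0.5155.
tan θ_B equals the same ratio, so θ_B = arctan(0.5155) = 27.27°.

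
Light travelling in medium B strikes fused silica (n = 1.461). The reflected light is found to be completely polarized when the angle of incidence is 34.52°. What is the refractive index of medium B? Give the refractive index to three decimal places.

Brewster's law: tan θ_B = n₂/n₁ (light incident in medium B, refracted into fused silica).
n₁ = n₂ / tan θ_B = 1.461 / tan 34.52° = 2.124.

n ≈ 2.124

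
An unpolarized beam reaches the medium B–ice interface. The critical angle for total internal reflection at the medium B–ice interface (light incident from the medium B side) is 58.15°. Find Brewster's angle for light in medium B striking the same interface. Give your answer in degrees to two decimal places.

θ_B ≈ 40.35°

At the critical angle sin θ_c = n₂/n₁, giving n₂/n₁ = sin 58.15° = 0.8494.
Then tan θ_B = n₂/n₁ = 0.8494, so θ_B = arctan 0.8494 = 40.35°.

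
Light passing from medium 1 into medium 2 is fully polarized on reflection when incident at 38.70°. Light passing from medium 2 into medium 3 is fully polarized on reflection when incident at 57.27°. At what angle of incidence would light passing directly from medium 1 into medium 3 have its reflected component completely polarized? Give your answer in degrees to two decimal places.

tan θ_B(1→2) = n₂/n₁ = tan 38.70° = 0.8012.
tan θ_B(2→3) = n₃/n₂ = tan 57.27° = 1.5559.
So n₃/n₁ = (n₂/n₁)(n₃/n₂) = 0.8012 × 1.5559 = 1.2465.
θ_B(1→3) = arctan(1.2465) = 51.26°.

θ_B ≈ 51.26°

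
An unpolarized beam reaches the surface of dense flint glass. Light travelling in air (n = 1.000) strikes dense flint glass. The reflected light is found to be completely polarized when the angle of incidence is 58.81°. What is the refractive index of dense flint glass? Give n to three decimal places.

Full polarization of the reflected beam means tan θ_B = n₂/n₁, where n₁ is the incident medium (air).
n₂ = n₁ tan θ_B = 1.000 × tan 58.81° = 1.652.

n ≈ 1.652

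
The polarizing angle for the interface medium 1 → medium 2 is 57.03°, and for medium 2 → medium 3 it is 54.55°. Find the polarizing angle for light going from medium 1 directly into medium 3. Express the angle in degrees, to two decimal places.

Each Brewster angle gives a ratio: n₂/n₁ = tan 57.03° = 1.5416, n₃/n₂ = tan 54.55° = 1.4045.
So n₃/n₁ = (n₂/n₁)(n₃/n₂) = 1.5416 × 1.4045 = 2.1653.
θ_B(1→3) = arctan(2.1653) = 65.21°.

θ_B ≈ 65.21°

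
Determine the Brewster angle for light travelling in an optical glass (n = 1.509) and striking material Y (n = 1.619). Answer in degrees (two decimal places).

θ_B ≈ 47.01°

Here n₂/n₁ = 1.619/1.509 = 1.0729, and Brewster's law gives tan θ_B = n₂/n₁.
θ_B = arctan(1.0729) = 47.01°.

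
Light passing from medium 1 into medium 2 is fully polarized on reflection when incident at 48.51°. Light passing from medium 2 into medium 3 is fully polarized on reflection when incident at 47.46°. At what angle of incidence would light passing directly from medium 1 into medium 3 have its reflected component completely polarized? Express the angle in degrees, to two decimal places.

tan θ_B(1→2) = n₂/n₁ = tan 48.51° = 1.1307.
tan θ_B(2→3) = n₃/n₂ = tan 47.46° = 1.0898.
So n₃/n₁ = (n₂/n₁)(n₃/n₂) = 1.1307 × 1.0898 = 1.2322.
θ_B(1→3) = arctan(1.2322) = 50.94°.

θ_B ≈ 50.94°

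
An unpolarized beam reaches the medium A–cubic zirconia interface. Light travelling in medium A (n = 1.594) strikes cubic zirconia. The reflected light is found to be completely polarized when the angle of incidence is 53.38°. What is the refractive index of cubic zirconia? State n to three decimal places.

n ≈ 2.145

Brewster's law: tan θ_B = n₂/n₁ (light incident in medium A, refracted into cubic zirconia).
n₂ = n₁ tan θ_B = 1.594 × tan 53.38° = 2.145.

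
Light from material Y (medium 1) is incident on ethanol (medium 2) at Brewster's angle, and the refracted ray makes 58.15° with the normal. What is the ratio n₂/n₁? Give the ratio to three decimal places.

θ_B + θ_t = 90°, so θ_B = 90° − 58.15° = 31.85°.
Then n₂/n₁ = tan θ_B = tan 31.85° = 0.621.

n₂/n₁ ≈ 0.621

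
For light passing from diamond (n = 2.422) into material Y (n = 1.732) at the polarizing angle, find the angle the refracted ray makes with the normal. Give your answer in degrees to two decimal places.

tan θ_B = n₂/n₁ = 1.732/2.422 = 0.7151, so θ_B = 35.57°.
At Brewster's angle the reflected and refracted rays are perpendicular, so θ_t = 90° − θ_B = 90° − 35.57° = 54.43°.

θ_t ≈ 54.43°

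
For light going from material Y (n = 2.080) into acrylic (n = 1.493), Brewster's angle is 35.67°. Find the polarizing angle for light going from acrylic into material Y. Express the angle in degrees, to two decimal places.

θ_B' ≈ 54.33°

tan θ_B' = n₁/n₂ = 1/tan θ_B, so θ_B' = 90° − θ_B.
θ_B' = 90° − 35.67° = 54.33°.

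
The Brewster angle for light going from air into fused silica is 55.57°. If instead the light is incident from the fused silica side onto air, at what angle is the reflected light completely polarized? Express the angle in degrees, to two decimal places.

θ_B' ≈ 34.43°

Reversing the direction swaps n₁ and n₂, so tan θ_B' = 1/tan θ_B and θ_B' = 90° − θ_B.
Hence θ_B' = 90° − 55.57° = 34.43°.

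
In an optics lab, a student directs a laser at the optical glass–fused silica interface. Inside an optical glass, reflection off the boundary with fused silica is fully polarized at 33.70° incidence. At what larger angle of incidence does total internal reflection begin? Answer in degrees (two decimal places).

θ_c ≈ 41.83°

n₂/n₁ = tan 33.70° = 0.6669; the critical angle satisfies sin θ_c = n₂/n₁.
θ_c = arcsin(0.6669) = 41.83°.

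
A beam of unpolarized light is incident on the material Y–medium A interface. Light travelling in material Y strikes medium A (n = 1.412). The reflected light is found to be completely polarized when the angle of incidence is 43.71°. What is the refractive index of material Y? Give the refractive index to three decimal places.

n ≈ 1.477

At Brewster's angle, tan θ_B = n₂/n₁ with n₁ on the incident side (material Y) and n₂ on the transmitted side (medium A).
n₁ = n₂ / tan θ_B = 1.412 / tan 43.71° = 1.477.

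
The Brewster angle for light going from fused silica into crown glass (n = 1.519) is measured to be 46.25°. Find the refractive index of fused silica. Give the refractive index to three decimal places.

n ≈ 1.454

At the Brewster angle, tan θ_B = n₂/n₁ with n₁ on the incident side (fused silica) and n₂ on the transmitted side (crown glass).
n₁ = n₂ / tan θ_B = 1.519 / tan 46.25° = 1.454.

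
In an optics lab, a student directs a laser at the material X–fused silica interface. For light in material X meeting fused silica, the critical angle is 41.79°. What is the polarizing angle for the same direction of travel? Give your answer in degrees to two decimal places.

At the critical angle sin θ_c = n₂/n₁, giving n₂/n₁ = sin 41.79° = 0.6664.
Then tan θ_B = n₂/n₁ = 0.6664, so θ_B = arctan 0.6664 = 33.68°.

θ_B ≈ 33.68°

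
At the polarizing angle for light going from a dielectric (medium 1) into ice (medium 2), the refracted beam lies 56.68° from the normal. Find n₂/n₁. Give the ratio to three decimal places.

n₂/n₁ ≈ 0.657

θ_B + θ_t = 90°, so θ_B = 90° − 56.68° = 33.32°.
tan θ_B = n₂/n₁, so n₂/n₁ = tan 33.32° = 0.657.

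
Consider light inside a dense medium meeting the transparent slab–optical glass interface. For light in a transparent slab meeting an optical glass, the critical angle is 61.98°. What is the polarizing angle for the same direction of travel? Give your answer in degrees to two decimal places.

n₂/n₁ = sin θ_c = sin 61.98° = 0.8828.
tan θ_B equals the same ratio, so θ_B = arctan(0.8828) = 41.44°.

θ_B ≈ 41.44°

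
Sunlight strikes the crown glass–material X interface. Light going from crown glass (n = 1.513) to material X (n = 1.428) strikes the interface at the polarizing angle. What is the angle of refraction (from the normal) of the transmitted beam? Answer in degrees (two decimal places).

θ_t ≈ 46.66°

θ_B = arctan(n₂/n₁) = arctan(1.428/1.513) = 43.34°.
Since θ_B + θ_t = 90° at Brewster incidence, θ_t = 90° − 43.34° = 46.66°.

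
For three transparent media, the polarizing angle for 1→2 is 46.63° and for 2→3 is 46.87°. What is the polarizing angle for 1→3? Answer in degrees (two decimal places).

θ_B ≈ 48.49°

Each Brewster angle gives a ratio: n₂/n₁ = tan 46.63° = 1.0586, n₃/n₂ = tan 46.87° = 1.0675.
n₃/n₁ = 1.1300. Then tan θ_B(1→3) = n₃/n₁, so θ_B(1→3) = arctan(1.1300) = 48.49°.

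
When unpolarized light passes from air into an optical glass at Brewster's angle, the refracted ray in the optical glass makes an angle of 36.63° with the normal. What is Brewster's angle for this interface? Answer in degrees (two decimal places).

θ_B ≈ 53.37°

At Brewster's angle the reflected and refracted rays are perpendicular, so θ_B + θ_t = 90°.
θ_B = 90° − 36.63° = 53.37°.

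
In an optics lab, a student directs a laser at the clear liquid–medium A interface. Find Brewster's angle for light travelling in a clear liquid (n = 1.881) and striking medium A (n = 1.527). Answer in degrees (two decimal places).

θ_B ≈ 39.07°

The reflected p-component vanishes when tan θ_B = n₂/n₁.
Brewster's condition: tan θ_B = n₂/n₁ = 1.527/1.881 = 0.8118. Taking the arctangent, θ_B = 39.07°.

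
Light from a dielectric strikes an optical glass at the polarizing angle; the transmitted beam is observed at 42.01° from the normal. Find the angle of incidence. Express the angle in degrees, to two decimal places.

θ_B ≈ 47.99°

At Brewster's angle the reflected and refracted rays are perpendicular, so θ_B + θ_t = 90°.
θ_B = 90° − 42.01° = 47.99°.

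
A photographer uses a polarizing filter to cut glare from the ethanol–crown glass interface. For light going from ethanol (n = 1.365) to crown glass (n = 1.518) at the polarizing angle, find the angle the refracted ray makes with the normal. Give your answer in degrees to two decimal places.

tan θ_B = n₂/n₁ = 1.518/1.365 = 1.1121, so θ_B = 48.04°.
The refracted ray is perpendicular to the reflected ray, so θ_t = 90° − θ_B = 41.96°.

θ_t ≈ 41.96°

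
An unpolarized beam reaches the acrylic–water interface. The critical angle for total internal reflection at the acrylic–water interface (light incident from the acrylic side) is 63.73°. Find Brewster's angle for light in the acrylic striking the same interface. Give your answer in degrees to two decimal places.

θ_B ≈ 41.88°

n₂/n₁ = sin θ_c = sin 63.73° = 0.8967.
tan θ_B equals the same ratio, so θ_B = arctan(0.8967) = 41.88°.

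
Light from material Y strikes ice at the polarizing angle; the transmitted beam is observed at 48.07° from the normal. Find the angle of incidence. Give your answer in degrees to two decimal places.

θ_B ≈ 41.93°

Brewster's condition makes the reflected and refracted beams perpendicular: θ_B + θ_t = 90°.
So θ_B = 90° − θ_t = 90° − 48.07° = 41.93°.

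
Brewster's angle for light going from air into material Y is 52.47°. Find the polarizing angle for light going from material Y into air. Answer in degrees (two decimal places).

θ_B' ≈ 37.53°

tan θ_B' = n₁/n₂ = 1/tan θ_B, so θ_B' = 90° − θ_B.
θ_B' = 90° − 52.47° = 37.53°.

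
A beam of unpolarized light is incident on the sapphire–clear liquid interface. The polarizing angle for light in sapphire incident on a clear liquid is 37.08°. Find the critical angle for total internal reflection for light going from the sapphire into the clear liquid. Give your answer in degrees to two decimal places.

From Brewster, n₂/n₁ = tan θ_B = tan 37.08° = 0.7557.
Then sin θ_c = n₂/n₁ = 0.7557, so θ_c = arcsin 0.7557 = 49.09°.

θ_c ≈ 49.09°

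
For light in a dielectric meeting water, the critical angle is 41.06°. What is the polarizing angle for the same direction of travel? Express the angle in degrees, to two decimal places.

sin θ_c = n₂/n₁, so n₂/n₁ = sin 41.06° = 0.6568.
Brewster: tan θ_B = n₂/n₁ = 0.6568.
θ_B = arctan(0.6568) = 33.30°.

θ_B ≈ 33.30°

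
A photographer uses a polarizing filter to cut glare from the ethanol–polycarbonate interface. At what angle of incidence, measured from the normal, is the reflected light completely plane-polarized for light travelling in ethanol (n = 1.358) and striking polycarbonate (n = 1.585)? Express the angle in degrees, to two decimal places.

At Brewster's angle the reflected and refracted rays are perpendicular, which with Snell's law gives tan θ_B = n₂/n₁.
tan θ_B = n₂/n₁ = 1.585/1.358 = 1.1672. Taking the arctangent, θ_B = 49.41°.

θ_B ≈ 49.41°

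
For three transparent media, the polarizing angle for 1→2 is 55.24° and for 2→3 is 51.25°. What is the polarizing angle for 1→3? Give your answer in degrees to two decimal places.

θ_B ≈ 60.88°

tan θ_B(1→2) = n₂/n₁ = tan 55.24° = 1.4410.
tan θ_B(2→3) = n₃/n₂ = tan 51.25° = 1.2460.
So n₃/n₁ = (n₂/n₁)(n₃/n₂) = 1.4410 × 1.2460 = 1.7954.
θ_B(1→3) = arctan(1.7954) = 60.88°.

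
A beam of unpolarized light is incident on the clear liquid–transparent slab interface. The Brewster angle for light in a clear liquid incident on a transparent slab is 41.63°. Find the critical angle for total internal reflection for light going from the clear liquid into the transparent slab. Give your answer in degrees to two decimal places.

θ_c ≈ 62.72°

n₂/n₁ = tan 41.63° = 0.8888; the critical angle satisfies sin θ_c = n₂/n₁.
θ_c = arcsin(0.8888) = 62.72°.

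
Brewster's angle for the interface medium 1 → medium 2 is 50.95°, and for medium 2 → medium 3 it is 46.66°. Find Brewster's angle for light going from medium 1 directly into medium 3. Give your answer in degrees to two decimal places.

n₂/n₁ = tan 50.95° = 1.2327 and n₃/n₂ = tan 46.66° = 1.0597.
Multiplying, n₃/n₁ = 1.2327 × 1.0597 = 1.3063, and θ_B(1→3) = arctan 1.3063 = 52.56°.

θ_B ≈ 52.56°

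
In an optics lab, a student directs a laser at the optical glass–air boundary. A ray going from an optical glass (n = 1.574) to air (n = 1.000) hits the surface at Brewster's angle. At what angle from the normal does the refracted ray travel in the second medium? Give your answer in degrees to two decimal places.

First find Brewster's angle: tan θ_B = 1.000/1.574 = 0.6353, giving θ_B = 32.43°.
At Brewster's angle the reflected and refracted rays are perpendicular, so θ_t = 90° − θ_B = 90° − 32.43° = 57.57°.

θ_t ≈ 57.57°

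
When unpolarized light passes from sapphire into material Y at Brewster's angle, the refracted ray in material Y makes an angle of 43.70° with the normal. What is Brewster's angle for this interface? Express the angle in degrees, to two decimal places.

Since the reflected and refracted rays are at right angles at the polarizing angle, θ_B + θ_t = 90°.
So θ_B = 90° − θ_t = 90° − 43.70° = 46.30°.

θ_B ≈ 46.30°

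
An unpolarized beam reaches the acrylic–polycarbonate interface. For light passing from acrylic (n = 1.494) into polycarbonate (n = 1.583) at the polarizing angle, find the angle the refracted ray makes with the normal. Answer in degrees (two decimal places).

First find Brewster's angle: tan θ_B = 1.583/1.494 = 1.0596, giving θ_B = 46.66°.
At Brewster's angle the reflected and refracted rays are perpendicular, so θ_t = 90° − θ_B = 90° − 46.66° = 43.34°.

θ_t ≈ 43.34°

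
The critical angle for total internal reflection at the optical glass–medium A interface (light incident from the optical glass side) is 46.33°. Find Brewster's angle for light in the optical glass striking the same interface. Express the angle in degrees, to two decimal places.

θ_B ≈ 35.88°

sin θ_c = n₂/n₁, so n₂/n₁ = sin 46.33° = 0.7233.
Brewster: tan θ_B = n₂/n₁ = 0.7233.
θ_B = arctan(0.7233) = 35.88°.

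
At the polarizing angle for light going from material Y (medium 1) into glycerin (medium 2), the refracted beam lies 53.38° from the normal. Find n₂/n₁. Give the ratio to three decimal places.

At Brewster incidence θ_B = 90° − θ_t = 90° − 53.38° = 36.62°.
Then n₂/n₁ = tan θ_B = tan 36.62° = 0.743.

n₂/n₁ ≈ 0.743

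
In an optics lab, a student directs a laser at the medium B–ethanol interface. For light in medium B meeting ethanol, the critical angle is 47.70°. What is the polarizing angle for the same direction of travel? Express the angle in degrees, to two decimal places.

θ_B ≈ 36.49°

n₂/n₁ = sin θ_c = sin 47.70° = 0.7396.
tan θ_B equals the same ratio, so θ_B = arctan(0.7396) = 36.49°.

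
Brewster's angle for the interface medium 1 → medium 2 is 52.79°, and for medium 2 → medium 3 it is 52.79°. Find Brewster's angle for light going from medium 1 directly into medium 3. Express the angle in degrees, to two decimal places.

θ_B ≈ 60.03°

n₂/n₁ = tan 52.79° = 1.3170 and n₃/n₂ = tan 52.79° = 1.3170.
n₃/n₁ = 1.7344. Then tan θ_B(1→3) = n₃/n₁, so θ_B(1→3) = arctan(1.7344) = 60.03°.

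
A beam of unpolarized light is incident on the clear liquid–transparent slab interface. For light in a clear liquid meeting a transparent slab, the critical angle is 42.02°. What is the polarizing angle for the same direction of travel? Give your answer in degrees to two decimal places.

n₂/n₁ = sin θ_c = sin 42.02° = 0.6694.
tan θ_B equals the same ratio, so θ_B = arctan(0.6694) = 33.80°.

θ_B ≈ 33.80°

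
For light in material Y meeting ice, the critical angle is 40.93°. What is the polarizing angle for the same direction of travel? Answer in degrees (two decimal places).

At the critical angle sin θ_c = n₂/n₁, giving n₂/n₁ = sin 40.93° = 0.6551.
Then tan θ_B = n₂/n₁ = 0.6551, so θ_B = arctan 0.6551 = 33.23°.

θ_B ≈ 33.23°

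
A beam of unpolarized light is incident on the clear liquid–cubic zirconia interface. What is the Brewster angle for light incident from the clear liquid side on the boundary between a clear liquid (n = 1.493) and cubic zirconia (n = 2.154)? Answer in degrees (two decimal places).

tan θ_B = n₂/n₁ = 2.154/1.493 = 1.4427.
θ_B = arctan(1.4427) = 55.27°.

θ_B ≈ 55.27°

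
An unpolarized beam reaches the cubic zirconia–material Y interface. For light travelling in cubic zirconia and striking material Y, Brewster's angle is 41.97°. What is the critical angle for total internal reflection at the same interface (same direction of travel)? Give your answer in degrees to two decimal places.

tan θ_B = n₂/n₁ = tan 41.97° = 0.8995.
Total internal reflection: sin θ_c = n₂/n₁ = 0.8995.
θ_c = arcsin(0.8995) = 64.09°.

θ_c ≈ 64.09°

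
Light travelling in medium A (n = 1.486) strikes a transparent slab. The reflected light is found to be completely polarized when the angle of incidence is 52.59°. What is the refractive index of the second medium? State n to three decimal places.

n ≈ 1.943

Brewster's law: tan θ_B = n₂/n₁ (light incident in medium A, refracted into a transparent slab).
n₂ = n₁ tan θ_B = 1.486 × tan 52.59° = 1.943.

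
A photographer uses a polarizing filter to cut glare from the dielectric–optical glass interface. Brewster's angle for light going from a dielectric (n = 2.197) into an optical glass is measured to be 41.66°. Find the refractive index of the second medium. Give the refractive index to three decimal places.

n ≈ 1.955

At Brewster's angle, tan θ_B = n₂/n₁ with n₁ on the incident side (a dielectric) and n₂ on the transmitted side (an optical glass).
n₂ = n₁ tan θ_B = 2.197 × tan 41.66° = 1.955.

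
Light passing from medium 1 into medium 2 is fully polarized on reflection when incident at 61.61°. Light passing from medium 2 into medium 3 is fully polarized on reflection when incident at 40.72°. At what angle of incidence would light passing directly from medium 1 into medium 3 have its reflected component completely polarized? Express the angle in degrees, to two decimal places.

θ_B ≈ 57.87°

n₂/n₁ = tan 61.61° = 1.8502 and n₃/n₂ = tan 40.72° = 0.8607.
n₃/n₁ = 1.5926. Then tan θ_B(1→3) = n₃/n₁, so θ_B(1→3) = arctan(1.5926) = 57.87°.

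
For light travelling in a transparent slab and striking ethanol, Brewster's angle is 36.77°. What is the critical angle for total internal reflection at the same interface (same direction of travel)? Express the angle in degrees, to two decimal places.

θ_c ≈ 48.36°

tan θ_B = n₂/n₁ = tan 36.77° = 0.7473.
Total internal reflection: sin θ_c = n₂/n₁ = 0.7473.
θ_c = arcsin(0.7473) = 48.36°.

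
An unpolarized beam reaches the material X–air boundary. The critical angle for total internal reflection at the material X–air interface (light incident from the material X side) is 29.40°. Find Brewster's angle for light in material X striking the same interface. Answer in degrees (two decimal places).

n₂/n₁ = sin θ_c = sin 29.40° = 0.4909.
tan θ_B equals the same ratio, so θ_B = arctan(0.4909) = 26.15°.

θ_B ≈ 26.15°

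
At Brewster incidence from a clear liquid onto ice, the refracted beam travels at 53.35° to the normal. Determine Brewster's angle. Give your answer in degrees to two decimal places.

θ_B ≈ 36.65°

Brewster's condition makes the reflected and refracted beams perpendicular: θ_B + θ_t = 90°.
θ_B = 90° − 53.35° = 36.65°.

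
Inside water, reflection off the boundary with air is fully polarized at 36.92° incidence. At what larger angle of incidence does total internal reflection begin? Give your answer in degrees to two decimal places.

θ_c ≈ 48.71°

n₂/n₁ = tan 36.92° = 0.7514; the critical angle satisfies sin θ_c = n₂/n₁.
θ_c = arcsin(0.7514) = 48.71°.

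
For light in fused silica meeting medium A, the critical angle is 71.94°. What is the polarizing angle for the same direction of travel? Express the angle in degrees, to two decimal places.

At the critical angle sin θ_c = n₂/n₁, giving n₂/n₁ = sin 71.94° = 0.9507.
Then tan θ_B = n₂/n₁ = 0.9507, so θ_B = arctan 0.9507 = 43.55°.

θ_B ≈ 43.55°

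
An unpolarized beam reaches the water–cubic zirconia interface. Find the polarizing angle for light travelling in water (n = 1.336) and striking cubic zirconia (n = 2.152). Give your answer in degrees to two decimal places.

At Brewster's angle the reflected and refracted rays are perpendicular, which with Snell's law gives tan θ_B = n₂/n₁.
tan θ_B = n₂/n₁ = 2.152/1.336 = 1.6108. Taking the arctangent, θ_B = 58.17°.

θ_B ≈ 58.17°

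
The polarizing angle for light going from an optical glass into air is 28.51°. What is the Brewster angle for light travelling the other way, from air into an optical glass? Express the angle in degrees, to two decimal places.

θ_B' ≈ 61.49°

The two Brewster angles are complementary: θ_B' = 90° − θ_B = 90° − 28.51° = 61.49°.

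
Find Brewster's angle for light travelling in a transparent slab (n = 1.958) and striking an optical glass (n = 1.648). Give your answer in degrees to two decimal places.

The reflected p-component vanishes when tan θ_B = n₂/n₁.
Here n₂/n₁ = 1.648/1.958 = 0.8417, and Brewster's law gives tan θ_B = n₂/n₁. Taking the arctangent, θ_B = 40.09°.

θ_B ≈ 40.09°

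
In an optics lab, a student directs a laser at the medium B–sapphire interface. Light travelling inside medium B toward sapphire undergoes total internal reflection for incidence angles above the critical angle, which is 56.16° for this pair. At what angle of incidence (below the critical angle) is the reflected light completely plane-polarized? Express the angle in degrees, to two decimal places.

θ_B ≈ 39.71°

At the critical angle sin θ_c = n₂/n₁, giving n₂/n₁ = sin 56.16° = 0.8306.
Then tan θ_B = n₂/n₁ = 0.8306, so θ_B = arctan 0.8306 = 39.71°.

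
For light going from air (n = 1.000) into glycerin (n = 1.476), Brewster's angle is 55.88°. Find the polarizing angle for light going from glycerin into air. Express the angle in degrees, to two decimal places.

Reversing the direction swaps n₁ and n₂, so tan θ_B' = 1/tan θ_B and θ_B' = 90° − θ_B.
Hence θ_B' = 90° − 55.88° = 34.12°.

θ_B' ≈ 34.12°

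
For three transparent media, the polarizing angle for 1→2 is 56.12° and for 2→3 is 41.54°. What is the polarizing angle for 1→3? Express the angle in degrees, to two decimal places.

θ_B ≈ 52.84°

tan θ_B(1→2) = n₂/n₁ = tan 56.12° = 1.4893.
tan θ_B(2→3) = n₃/n₂ = tan 41.54° = 0.8860.
So n₃/n₁ = (n₂/n₁)(n₃/n₂) = 1.4893 × 0.8860 = 1.3195.
θ_B(1→3) = arctan(1.3195) = 52.84°.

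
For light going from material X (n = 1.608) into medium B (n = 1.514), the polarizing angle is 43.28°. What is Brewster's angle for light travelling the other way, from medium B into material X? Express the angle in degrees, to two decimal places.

θ_B' ≈ 46.72°

Reversing the direction swaps n₁ and n₂, so tan θ_B' = 1/tan θ_B and θ_B' = 90° − θ_B.
Hence θ_B' = 90° − 43.28° = 46.72°.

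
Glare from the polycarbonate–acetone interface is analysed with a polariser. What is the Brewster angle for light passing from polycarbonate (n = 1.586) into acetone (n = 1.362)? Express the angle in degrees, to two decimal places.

The reflected p-component vanishes when tan θ_B = n₂/n₁.
tan θ_B = n₂/n₁ = 1.362/1.586 = 0.8588. Taking the arctangent, θ_B = 40.65°.

θ_B ≈ 40.65°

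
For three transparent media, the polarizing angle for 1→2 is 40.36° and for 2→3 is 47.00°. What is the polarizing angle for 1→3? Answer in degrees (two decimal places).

Each Brewster angle gives a ratio: n₂/n₁ = tan 40.36° = 0.8499, n₃/n₂ = tan 47.00° = 1.0724.
Multiplying, n₃/n₁ = 0.8499 × 1.0724 = 0.9114, and θ_B(1→3) = arctan 0.9114 = 42.35°.

θ_B ≈ 42.35°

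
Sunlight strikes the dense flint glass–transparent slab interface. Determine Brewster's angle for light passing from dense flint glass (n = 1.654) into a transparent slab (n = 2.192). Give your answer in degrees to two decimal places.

tan θ_B = n₂/n₁ = 2.192/1.654 = 1.3253. Taking the arctangent, θ_B = 52.96°.

θ_B ≈ 52.96°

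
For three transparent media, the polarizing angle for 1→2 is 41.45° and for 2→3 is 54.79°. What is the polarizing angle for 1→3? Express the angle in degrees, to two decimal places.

θ_B ≈ 51.37°

Each Brewster angle gives a ratio: n₂/n₁ = tan 41.45° = 0.8832, n₃/n₂ = tan 54.79° = 1.4171.
So n₃/n₁ = (n₂/n₁)(n₃/n₂) = 0.8832 × 1.4171 = 1.2515.
θ_B(1→3) = arctan(1.2515) = 51.37°.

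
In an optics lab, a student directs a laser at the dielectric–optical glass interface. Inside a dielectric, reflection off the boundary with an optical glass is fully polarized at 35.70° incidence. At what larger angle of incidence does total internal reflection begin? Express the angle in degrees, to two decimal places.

tan θ_B = n₂/n₁ = tan 35.70° = 0.7186.
Total internal reflection: sin θ_c = n₂/n₁ = 0.7186.
θ_c = arcsin(0.7186) = 45.94°.

θ_c ≈ 45.94°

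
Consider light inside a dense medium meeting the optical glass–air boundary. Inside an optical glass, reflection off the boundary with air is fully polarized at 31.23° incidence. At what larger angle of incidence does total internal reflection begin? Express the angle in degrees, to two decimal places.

tan θ_B = n₂/n₁ = tan 31.23° = 0.6063.
Total internal reflection: sin θ_c = n₂/n₁ = 0.6063.
θ_c = arcsin(0.6063) = 37.33°.

θ_c ≈ 37.33°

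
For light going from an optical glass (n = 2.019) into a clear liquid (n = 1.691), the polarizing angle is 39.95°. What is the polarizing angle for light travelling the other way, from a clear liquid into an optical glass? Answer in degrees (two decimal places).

θ_B' ≈ 50.05°

tan θ_B' = n₁/n₂ = 1/tan θ_B, so θ_B' = 90° − θ_B.
θ_B' = 90° − 39.95° = 50.05°.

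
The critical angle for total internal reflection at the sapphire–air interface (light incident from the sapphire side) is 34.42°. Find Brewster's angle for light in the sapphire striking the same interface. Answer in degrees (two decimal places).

θ_B ≈ 29.48°

sin θ_c = n₂/n₁, so n₂/n₁ = sin 34.42° = 0.5653.
Brewster: tan θ_B = n₂/n₁ = 0.5653.
θ_B = arctan(0.5653) = 29.48°.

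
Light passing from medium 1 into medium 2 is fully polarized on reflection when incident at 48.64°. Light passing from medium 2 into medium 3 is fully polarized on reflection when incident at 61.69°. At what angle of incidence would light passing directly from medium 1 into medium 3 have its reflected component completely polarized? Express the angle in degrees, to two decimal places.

n₂/n₁ = tan 48.64° = 1.1359 and n₃/n₂ = tan 61.69° = 1.8564.
Multiplying, n₃/n₁ = 1.1359 × 1.8564 = 2.1087, and θ_B(1→3) = arctan 2.1087 = 64.63°.

θ_B ≈ 64.63°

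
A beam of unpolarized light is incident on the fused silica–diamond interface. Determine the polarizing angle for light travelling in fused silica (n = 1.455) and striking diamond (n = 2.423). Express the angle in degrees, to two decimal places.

At Brewster's angle the reflected and refracted rays are perpendicular, which with Snell's law gives tan θ_B = n₂/n₁.
Here n₂/n₁ = 2.423/1.455 = 1.6653, and Brewster's law gives tan θ_B = n₂/n₁.
θ_B = arctan(1.6653) = 59.02°.

θ_B ≈ 59.02°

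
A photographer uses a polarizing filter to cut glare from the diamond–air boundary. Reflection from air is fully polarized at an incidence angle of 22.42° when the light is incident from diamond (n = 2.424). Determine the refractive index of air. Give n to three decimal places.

At Brewster's angle, tan θ_B = n₂/n₁ with n₁ on the incident side (diamond) and n₂ on the transmitted side (air).
n₂ = n₁ tan θ_B = 2.424 × tan 22.42° = 1.000.

n ≈ 1.000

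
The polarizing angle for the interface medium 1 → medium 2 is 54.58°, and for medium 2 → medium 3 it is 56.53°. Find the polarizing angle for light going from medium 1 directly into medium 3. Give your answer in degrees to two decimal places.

tan θ_B(1→2) = n₂/n₁ = tan 54.58° = 1.4061.
tan θ_B(2→3) = n₃/n₂ = tan 56.53° = 1.5126.
Multiplying, n₃/n₁ = 1.4061 × 1.5126 = 2.1268, and θ_B(1→3) = arctan 2.1268 = 64.82°.

θ_B ≈ 64.82°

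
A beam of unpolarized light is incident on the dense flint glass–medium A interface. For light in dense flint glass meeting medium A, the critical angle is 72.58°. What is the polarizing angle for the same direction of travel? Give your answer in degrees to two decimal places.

n₂/n₁ = sin θ_c = sin 72.58° = 0.9541.
tan θ_B equals the same ratio, so θ_B = arctan(0.9541) = 43.66°.

θ_B ≈ 43.66°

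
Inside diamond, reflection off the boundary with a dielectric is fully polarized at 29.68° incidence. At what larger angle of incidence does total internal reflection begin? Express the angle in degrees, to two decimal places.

θ_c ≈ 34.75°

n₂/n₁ = tan 29.68° = 0.5699; the critical angle satisfies sin θ_c = n₂/n₁.
θ_c = arcsin(0.5699) = 34.75°.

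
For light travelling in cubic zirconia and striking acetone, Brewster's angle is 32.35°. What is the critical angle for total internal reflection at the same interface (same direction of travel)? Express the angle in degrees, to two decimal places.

n₂/n₁ = tan 32.35° = 0.6334; the critical angle satisfies sin θ_c = n₂/n₁.
θ_c = arcsin(0.6334) = 39.30°.

θ_c ≈ 39.30°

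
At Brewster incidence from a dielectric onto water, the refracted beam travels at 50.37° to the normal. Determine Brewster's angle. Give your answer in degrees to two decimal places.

θ_B ≈ 39.63°

Brewster's condition makes the reflected and refracted beams perpendicular: θ_B + θ_t = 90°.
θ_B = 90° − 50.37° = 39.63°.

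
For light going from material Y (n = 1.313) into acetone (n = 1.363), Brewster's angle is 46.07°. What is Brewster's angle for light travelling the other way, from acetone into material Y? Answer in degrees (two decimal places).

θ_B' ≈ 43.93°

tan θ_B' = n₁/n₂ = 1/tan θ_B, so θ_B' = 90° − θ_B.
θ_B' = 90° − 46.07° = 43.93°.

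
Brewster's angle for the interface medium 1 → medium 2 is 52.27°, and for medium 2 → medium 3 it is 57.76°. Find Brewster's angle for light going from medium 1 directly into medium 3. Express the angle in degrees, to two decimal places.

θ_B ≈ 63.99°

Each Brewster angle gives a ratio: n₂/n₁ = tan 52.27° = 1.2924, n₃/n₂ = tan 57.76° = 1.5855.
So n₃/n₁ = (n₂/n₁)(n₃/n₂) = 1.2924 × 1.5855 = 2.0492.
θ_B(1→3) = arctan(2.0492) = 63.99°.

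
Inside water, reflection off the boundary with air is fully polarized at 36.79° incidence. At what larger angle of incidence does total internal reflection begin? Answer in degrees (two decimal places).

θ_c ≈ 48.40°

tan θ_B = n₂/n₁ = tan 36.79° = 0.7478.
Total internal reflection: sin θ_c = n₂/n₁ = 0.7478.
θ_c = arcsin(0.7478) = 48.40°.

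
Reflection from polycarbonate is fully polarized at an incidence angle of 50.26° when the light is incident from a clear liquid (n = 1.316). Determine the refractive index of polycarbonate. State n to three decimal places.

n ≈ 1.583

Full polarization of the reflected beam means tan θ_B = n₂/n₁, where n₁ is the incident medium (a clear liquid).
n₂ = n₁ tan θ_B = 1.316 × tan 50.26° = 1.583.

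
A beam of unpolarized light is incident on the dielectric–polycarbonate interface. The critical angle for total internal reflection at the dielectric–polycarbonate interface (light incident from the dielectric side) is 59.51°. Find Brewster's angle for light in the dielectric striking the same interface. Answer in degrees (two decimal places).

sin θ_c = n₂/n₁, so n₂/n₁ = sin 59.51° = 0.8617.
Brewster: tan θ_B = n₂/n₁ = 0.8617.
θ_B = arctan(0.8617) = 40.75°.

θ_B ≈ 40.75°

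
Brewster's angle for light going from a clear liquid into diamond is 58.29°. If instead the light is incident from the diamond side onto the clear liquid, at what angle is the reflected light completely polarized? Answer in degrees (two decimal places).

Reversing the direction swaps n₁ and n₂, so tan θ_B' = 1/tan θ_B and θ_B' = 90° − θ_B.
Hence θ_B' = 90° − 58.29° = 31.71°.

θ_B' ≈ 31.71°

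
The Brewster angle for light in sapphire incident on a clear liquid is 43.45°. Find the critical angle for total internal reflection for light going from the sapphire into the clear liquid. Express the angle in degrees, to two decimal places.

θ_c ≈ 71.32°

From Brewster, n₂/n₁ = tan θ_B = tan 43.45° = 0.9473.
Then sin θ_c = n₂/n₁ = 0.9473, so θ_c = arcsin 0.9473 = 71.32°.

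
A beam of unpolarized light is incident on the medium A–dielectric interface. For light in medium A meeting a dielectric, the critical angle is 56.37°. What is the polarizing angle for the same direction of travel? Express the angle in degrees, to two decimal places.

θ_B ≈ 39.78°

At the critical angle sin θ_c = n₂/n₁, giving n₂/n₁ = sin 56.37° = 0.8326.
Then tan θ_B = n₂/n₁ = 0.8326, so θ_B = arctan 0.8326 = 39.78°.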